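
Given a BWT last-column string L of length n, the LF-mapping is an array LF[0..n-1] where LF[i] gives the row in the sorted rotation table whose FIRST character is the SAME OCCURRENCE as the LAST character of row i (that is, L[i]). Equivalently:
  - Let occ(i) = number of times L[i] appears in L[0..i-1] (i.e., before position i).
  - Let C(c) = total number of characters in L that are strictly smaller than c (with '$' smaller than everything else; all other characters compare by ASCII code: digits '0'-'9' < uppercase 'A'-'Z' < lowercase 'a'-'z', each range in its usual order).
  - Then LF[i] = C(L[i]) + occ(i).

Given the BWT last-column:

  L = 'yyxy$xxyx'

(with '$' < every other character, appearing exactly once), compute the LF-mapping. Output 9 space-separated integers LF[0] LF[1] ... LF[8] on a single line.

Answer: 5 6 1 7 0 2 3 8 4

Derivation:
Char counts: '$':1, 'x':4, 'y':4
C (first-col start): C('$')=0, C('x')=1, C('y')=5
L[0]='y': occ=0, LF[0]=C('y')+0=5+0=5
L[1]='y': occ=1, LF[1]=C('y')+1=5+1=6
L[2]='x': occ=0, LF[2]=C('x')+0=1+0=1
L[3]='y': occ=2, LF[3]=C('y')+2=5+2=7
L[4]='$': occ=0, LF[4]=C('$')+0=0+0=0
L[5]='x': occ=1, LF[5]=C('x')+1=1+1=2
L[6]='x': occ=2, LF[6]=C('x')+2=1+2=3
L[7]='y': occ=3, LF[7]=C('y')+3=5+3=8
L[8]='x': occ=3, LF[8]=C('x')+3=1+3=4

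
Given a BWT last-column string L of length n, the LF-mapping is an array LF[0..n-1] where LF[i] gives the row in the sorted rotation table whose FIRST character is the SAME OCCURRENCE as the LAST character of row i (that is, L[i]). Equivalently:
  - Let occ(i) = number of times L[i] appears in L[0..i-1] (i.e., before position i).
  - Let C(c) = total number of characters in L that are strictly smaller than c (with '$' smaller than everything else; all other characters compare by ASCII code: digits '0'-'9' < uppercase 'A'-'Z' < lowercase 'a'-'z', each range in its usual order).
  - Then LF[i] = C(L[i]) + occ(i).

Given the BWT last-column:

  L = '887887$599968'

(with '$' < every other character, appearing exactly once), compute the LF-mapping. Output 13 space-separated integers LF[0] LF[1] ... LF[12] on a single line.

Char counts: '$':1, '5':1, '6':1, '7':2, '8':5, '9':3
C (first-col start): C('$')=0, C('5')=1, C('6')=2, C('7')=3, C('8')=5, C('9')=10
L[0]='8': occ=0, LF[0]=C('8')+0=5+0=5
L[1]='8': occ=1, LF[1]=C('8')+1=5+1=6
L[2]='7': occ=0, LF[2]=C('7')+0=3+0=3
L[3]='8': occ=2, LF[3]=C('8')+2=5+2=7
L[4]='8': occ=3, LF[4]=C('8')+3=5+3=8
L[5]='7': occ=1, LF[5]=C('7')+1=3+1=4
L[6]='$': occ=0, LF[6]=C('$')+0=0+0=0
L[7]='5': occ=0, LF[7]=C('5')+0=1+0=1
L[8]='9': occ=0, LF[8]=C('9')+0=10+0=10
L[9]='9': occ=1, LF[9]=C('9')+1=10+1=11
L[10]='9': occ=2, LF[10]=C('9')+2=10+2=12
L[11]='6': occ=0, LF[11]=C('6')+0=2+0=2
L[12]='8': occ=4, LF[12]=C('8')+4=5+4=9

Answer: 5 6 3 7 8 4 0 1 10 11 12 2 9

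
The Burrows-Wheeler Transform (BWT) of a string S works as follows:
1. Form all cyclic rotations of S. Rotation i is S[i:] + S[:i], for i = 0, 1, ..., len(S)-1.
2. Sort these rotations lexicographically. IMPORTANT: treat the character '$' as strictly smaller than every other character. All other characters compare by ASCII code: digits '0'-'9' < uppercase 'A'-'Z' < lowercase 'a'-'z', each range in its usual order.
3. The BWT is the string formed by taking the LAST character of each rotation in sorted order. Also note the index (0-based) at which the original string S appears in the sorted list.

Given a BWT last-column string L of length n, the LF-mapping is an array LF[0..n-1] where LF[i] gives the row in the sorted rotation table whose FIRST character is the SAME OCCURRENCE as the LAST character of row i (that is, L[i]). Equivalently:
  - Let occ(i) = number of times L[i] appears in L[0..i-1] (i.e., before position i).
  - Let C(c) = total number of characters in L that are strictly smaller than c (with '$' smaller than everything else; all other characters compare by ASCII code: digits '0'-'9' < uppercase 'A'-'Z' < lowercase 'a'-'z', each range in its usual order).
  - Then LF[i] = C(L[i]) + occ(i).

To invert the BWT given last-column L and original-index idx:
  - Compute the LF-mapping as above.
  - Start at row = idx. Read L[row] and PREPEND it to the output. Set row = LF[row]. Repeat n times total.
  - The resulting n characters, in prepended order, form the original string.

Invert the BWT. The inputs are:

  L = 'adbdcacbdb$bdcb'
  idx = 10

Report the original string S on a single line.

Answer: cdcbbddbabcbda$

Derivation:
LF mapping: 1 11 3 12 8 2 9 4 13 5 0 6 14 10 7
Walk LF starting at row 10, prepending L[row]:
  step 1: row=10, L[10]='$', prepend. Next row=LF[10]=0
  step 2: row=0, L[0]='a', prepend. Next row=LF[0]=1
  step 3: row=1, L[1]='d', prepend. Next row=LF[1]=11
  step 4: row=11, L[11]='b', prepend. Next row=LF[11]=6
  step 5: row=6, L[6]='c', prepend. Next row=LF[6]=9
  step 6: row=9, L[9]='b', prepend. Next row=LF[9]=5
  step 7: row=5, L[5]='a', prepend. Next row=LF[5]=2
  step 8: row=2, L[2]='b', prepend. Next row=LF[2]=3
  step 9: row=3, L[3]='d', prepend. Next row=LF[3]=12
  step 10: row=12, L[12]='d', prepend. Next row=LF[12]=14
  step 11: row=14, L[14]='b', prepend. Next row=LF[14]=7
  step 12: row=7, L[7]='b', prepend. Next row=LF[7]=4
  step 13: row=4, L[4]='c', prepend. Next row=LF[4]=8
  step 14: row=8, L[8]='d', prepend. Next row=LF[8]=13
  step 15: row=13, L[13]='c', prepend. Next row=LF[13]=10
Reversed output: cdcbbddbabcbda$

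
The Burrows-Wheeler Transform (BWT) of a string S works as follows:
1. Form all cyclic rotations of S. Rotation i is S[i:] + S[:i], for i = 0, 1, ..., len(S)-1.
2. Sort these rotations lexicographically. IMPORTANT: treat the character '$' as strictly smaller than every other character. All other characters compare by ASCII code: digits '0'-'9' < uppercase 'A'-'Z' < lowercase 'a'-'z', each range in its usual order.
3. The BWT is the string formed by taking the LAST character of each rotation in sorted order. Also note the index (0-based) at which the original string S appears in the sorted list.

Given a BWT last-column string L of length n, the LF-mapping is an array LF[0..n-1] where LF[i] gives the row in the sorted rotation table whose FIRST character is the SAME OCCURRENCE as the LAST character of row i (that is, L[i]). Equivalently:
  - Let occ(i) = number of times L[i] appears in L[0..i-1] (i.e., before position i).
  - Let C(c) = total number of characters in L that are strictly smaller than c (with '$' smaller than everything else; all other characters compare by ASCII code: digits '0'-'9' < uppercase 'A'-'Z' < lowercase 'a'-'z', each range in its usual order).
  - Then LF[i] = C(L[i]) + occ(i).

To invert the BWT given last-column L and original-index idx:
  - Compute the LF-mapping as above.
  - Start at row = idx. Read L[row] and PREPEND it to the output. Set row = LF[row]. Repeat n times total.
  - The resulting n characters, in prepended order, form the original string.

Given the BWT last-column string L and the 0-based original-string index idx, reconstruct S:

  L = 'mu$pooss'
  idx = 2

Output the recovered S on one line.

Answer: opossum$

Derivation:
LF mapping: 1 7 0 4 2 3 5 6
Walk LF starting at row 2, prepending L[row]:
  step 1: row=2, L[2]='$', prepend. Next row=LF[2]=0
  step 2: row=0, L[0]='m', prepend. Next row=LF[0]=1
  step 3: row=1, L[1]='u', prepend. Next row=LF[1]=7
  step 4: row=7, L[7]='s', prepend. Next row=LF[7]=6
  step 5: row=6, L[6]='s', prepend. Next row=LF[6]=5
  step 6: row=5, L[5]='o', prepend. Next row=LF[5]=3
  step 7: row=3, L[3]='p', prepend. Next row=LF[3]=4
  step 8: row=4, L[4]='o', prepend. Next row=LF[4]=2
Reversed output: opossum$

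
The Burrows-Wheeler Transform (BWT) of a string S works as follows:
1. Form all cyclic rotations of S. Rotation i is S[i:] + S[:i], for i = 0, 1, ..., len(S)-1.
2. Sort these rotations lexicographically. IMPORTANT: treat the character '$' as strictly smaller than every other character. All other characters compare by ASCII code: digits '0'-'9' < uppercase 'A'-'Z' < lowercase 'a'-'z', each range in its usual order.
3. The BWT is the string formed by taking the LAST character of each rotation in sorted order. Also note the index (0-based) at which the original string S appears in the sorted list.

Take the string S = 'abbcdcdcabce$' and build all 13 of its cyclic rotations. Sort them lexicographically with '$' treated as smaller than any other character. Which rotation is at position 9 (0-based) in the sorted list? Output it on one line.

All 13 rotations (rotation i = S[i:]+S[:i]):
  rot[0] = abbcdcdcabce$
  rot[1] = bbcdcdcabce$a
  rot[2] = bcdcdcabce$ab
  rot[3] = cdcdcabce$abb
  rot[4] = dcdcabce$abbc
  rot[5] = cdcabce$abbcd
  rot[6] = dcabce$abbcdc
  rot[7] = cabce$abbcdcd
  rot[8] = abce$abbcdcdc
  rot[9] = bce$abbcdcdca
  rot[10] = ce$abbcdcdcab
  rot[11] = e$abbcdcdcabc
  rot[12] = $abbcdcdcabce
Sorted (with $ < everything):
  sorted[0] = $abbcdcdcabce
  sorted[1] = abbcdcdcabce$
  sorted[2] = abce$abbcdcdc
  sorted[3] = bbcdcdcabce$a
  sorted[4] = bcdcdcabce$ab
  sorted[5] = bce$abbcdcdca
  sorted[6] = cabce$abbcdcd
  sorted[7] = cdcabce$abbcd
  sorted[8] = cdcdcabce$abb
  sorted[9] = ce$abbcdcdcab
  sorted[10] = dcabce$abbcdc
  sorted[11] = dcdcabce$abbc
  sorted[12] = e$abbcdcdcabc
sorted[9] = ce$abbcdcdcab

Answer: ce$abbcdcdcab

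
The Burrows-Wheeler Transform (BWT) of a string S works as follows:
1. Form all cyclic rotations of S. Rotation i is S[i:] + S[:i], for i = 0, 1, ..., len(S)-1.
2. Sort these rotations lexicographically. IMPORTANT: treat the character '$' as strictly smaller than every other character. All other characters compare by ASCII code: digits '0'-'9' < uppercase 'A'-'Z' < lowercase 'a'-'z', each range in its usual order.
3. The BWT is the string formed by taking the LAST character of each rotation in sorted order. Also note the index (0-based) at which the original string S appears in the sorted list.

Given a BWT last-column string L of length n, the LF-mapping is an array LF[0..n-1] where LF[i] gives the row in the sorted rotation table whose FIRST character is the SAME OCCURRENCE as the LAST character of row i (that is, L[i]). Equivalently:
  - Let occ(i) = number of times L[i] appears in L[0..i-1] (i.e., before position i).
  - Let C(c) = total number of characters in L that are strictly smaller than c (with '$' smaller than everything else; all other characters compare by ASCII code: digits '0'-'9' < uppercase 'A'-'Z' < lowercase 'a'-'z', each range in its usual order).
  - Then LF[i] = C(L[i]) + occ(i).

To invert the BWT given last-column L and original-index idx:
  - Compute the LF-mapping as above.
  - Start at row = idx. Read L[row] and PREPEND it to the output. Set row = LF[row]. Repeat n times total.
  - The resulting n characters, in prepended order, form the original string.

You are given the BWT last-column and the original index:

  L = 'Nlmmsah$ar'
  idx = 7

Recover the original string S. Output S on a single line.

LF mapping: 1 5 6 7 9 2 4 0 3 8
Walk LF starting at row 7, prepending L[row]:
  step 1: row=7, L[7]='$', prepend. Next row=LF[7]=0
  step 2: row=0, L[0]='N', prepend. Next row=LF[0]=1
  step 3: row=1, L[1]='l', prepend. Next row=LF[1]=5
  step 4: row=5, L[5]='a', prepend. Next row=LF[5]=2
  step 5: row=2, L[2]='m', prepend. Next row=LF[2]=6
  step 6: row=6, L[6]='h', prepend. Next row=LF[6]=4
  step 7: row=4, L[4]='s', prepend. Next row=LF[4]=9
  step 8: row=9, L[9]='r', prepend. Next row=LF[9]=8
  step 9: row=8, L[8]='a', prepend. Next row=LF[8]=3
  step 10: row=3, L[3]='m', prepend. Next row=LF[3]=7
Reversed output: marshmalN$

Answer: marshmalN$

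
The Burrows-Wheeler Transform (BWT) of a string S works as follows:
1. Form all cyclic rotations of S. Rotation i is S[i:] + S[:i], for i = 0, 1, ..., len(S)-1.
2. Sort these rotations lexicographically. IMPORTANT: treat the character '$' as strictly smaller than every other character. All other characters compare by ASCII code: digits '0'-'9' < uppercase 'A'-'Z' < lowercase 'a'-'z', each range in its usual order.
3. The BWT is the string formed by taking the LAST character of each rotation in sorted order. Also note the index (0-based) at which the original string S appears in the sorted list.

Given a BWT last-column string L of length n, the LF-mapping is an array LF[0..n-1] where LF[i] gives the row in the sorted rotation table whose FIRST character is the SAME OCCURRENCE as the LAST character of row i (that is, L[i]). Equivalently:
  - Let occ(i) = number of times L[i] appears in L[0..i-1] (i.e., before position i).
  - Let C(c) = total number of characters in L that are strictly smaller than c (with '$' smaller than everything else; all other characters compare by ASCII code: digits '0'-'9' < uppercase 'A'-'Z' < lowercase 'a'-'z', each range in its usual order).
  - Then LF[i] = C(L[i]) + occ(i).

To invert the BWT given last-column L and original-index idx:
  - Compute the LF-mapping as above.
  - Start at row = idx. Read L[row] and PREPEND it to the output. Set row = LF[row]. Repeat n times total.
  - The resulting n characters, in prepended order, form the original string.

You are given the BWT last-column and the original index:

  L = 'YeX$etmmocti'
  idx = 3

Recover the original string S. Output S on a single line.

LF mapping: 2 4 1 0 5 10 7 8 9 3 11 6
Walk LF starting at row 3, prepending L[row]:
  step 1: row=3, L[3]='$', prepend. Next row=LF[3]=0
  step 2: row=0, L[0]='Y', prepend. Next row=LF[0]=2
  step 3: row=2, L[2]='X', prepend. Next row=LF[2]=1
  step 4: row=1, L[1]='e', prepend. Next row=LF[1]=4
  step 5: row=4, L[4]='e', prepend. Next row=LF[4]=5
  step 6: row=5, L[5]='t', prepend. Next row=LF[5]=10
  step 7: row=10, L[10]='t', prepend. Next row=LF[10]=11
  step 8: row=11, L[11]='i', prepend. Next row=LF[11]=6
  step 9: row=6, L[6]='m', prepend. Next row=LF[6]=7
  step 10: row=7, L[7]='m', prepend. Next row=LF[7]=8
  step 11: row=8, L[8]='o', prepend. Next row=LF[8]=9
  step 12: row=9, L[9]='c', prepend. Next row=LF[9]=3
Reversed output: committeeXY$

Answer: committeeXY$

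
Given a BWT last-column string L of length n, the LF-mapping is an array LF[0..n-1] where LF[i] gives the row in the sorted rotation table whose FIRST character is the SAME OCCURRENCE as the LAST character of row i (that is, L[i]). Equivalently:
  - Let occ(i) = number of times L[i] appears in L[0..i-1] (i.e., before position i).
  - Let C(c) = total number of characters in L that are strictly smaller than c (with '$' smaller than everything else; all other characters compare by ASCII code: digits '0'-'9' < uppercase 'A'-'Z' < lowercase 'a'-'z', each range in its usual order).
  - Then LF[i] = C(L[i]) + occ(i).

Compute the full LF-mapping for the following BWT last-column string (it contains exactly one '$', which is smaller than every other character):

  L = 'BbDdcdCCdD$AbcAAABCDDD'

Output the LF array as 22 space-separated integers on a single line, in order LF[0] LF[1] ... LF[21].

Char counts: '$':1, 'A':4, 'B':2, 'C':3, 'D':5, 'b':2, 'c':2, 'd':3
C (first-col start): C('$')=0, C('A')=1, C('B')=5, C('C')=7, C('D')=10, C('b')=15, C('c')=17, C('d')=19
L[0]='B': occ=0, LF[0]=C('B')+0=5+0=5
L[1]='b': occ=0, LF[1]=C('b')+0=15+0=15
L[2]='D': occ=0, LF[2]=C('D')+0=10+0=10
L[3]='d': occ=0, LF[3]=C('d')+0=19+0=19
L[4]='c': occ=0, LF[4]=C('c')+0=17+0=17
L[5]='d': occ=1, LF[5]=C('d')+1=19+1=20
L[6]='C': occ=0, LF[6]=C('C')+0=7+0=7
L[7]='C': occ=1, LF[7]=C('C')+1=7+1=8
L[8]='d': occ=2, LF[8]=C('d')+2=19+2=21
L[9]='D': occ=1, LF[9]=C('D')+1=10+1=11
L[10]='$': occ=0, LF[10]=C('$')+0=0+0=0
L[11]='A': occ=0, LF[11]=C('A')+0=1+0=1
L[12]='b': occ=1, LF[12]=C('b')+1=15+1=16
L[13]='c': occ=1, LF[13]=C('c')+1=17+1=18
L[14]='A': occ=1, LF[14]=C('A')+1=1+1=2
L[15]='A': occ=2, LF[15]=C('A')+2=1+2=3
L[16]='A': occ=3, LF[16]=C('A')+3=1+3=4
L[17]='B': occ=1, LF[17]=C('B')+1=5+1=6
L[18]='C': occ=2, LF[18]=C('C')+2=7+2=9
L[19]='D': occ=2, LF[19]=C('D')+2=10+2=12
L[20]='D': occ=3, LF[20]=C('D')+3=10+3=13
L[21]='D': occ=4, LF[21]=C('D')+4=10+4=14

Answer: 5 15 10 19 17 20 7 8 21 11 0 1 16 18 2 3 4 6 9 12 13 14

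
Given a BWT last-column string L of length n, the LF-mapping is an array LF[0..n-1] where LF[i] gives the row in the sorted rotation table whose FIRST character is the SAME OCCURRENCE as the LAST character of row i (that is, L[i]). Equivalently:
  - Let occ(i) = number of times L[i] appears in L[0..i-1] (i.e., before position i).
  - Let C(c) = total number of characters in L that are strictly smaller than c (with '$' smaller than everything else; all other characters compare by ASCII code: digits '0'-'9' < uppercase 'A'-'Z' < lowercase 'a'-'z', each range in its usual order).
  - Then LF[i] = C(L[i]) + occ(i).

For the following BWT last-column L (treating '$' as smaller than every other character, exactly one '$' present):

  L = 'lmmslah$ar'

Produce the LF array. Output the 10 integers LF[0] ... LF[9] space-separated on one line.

Answer: 4 6 7 9 5 1 3 0 2 8

Derivation:
Char counts: '$':1, 'a':2, 'h':1, 'l':2, 'm':2, 'r':1, 's':1
C (first-col start): C('$')=0, C('a')=1, C('h')=3, C('l')=4, C('m')=6, C('r')=8, C('s')=9
L[0]='l': occ=0, LF[0]=C('l')+0=4+0=4
L[1]='m': occ=0, LF[1]=C('m')+0=6+0=6
L[2]='m': occ=1, LF[2]=C('m')+1=6+1=7
L[3]='s': occ=0, LF[3]=C('s')+0=9+0=9
L[4]='l': occ=1, LF[4]=C('l')+1=4+1=5
L[5]='a': occ=0, LF[5]=C('a')+0=1+0=1
L[6]='h': occ=0, LF[6]=C('h')+0=3+0=3
L[7]='$': occ=0, LF[7]=C('$')+0=0+0=0
L[8]='a': occ=1, LF[8]=C('a')+1=1+1=2
L[9]='r': occ=0, LF[9]=C('r')+0=8+0=8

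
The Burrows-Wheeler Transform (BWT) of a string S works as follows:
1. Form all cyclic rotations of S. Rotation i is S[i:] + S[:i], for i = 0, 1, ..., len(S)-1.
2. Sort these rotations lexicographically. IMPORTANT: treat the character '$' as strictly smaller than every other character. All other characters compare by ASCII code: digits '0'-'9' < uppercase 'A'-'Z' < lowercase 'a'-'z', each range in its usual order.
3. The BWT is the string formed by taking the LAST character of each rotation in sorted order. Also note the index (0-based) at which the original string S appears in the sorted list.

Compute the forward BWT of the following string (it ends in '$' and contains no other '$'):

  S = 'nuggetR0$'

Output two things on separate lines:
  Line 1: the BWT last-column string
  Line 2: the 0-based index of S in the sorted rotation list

All 9 rotations (rotation i = S[i:]+S[:i]):
  rot[0] = nuggetR0$
  rot[1] = uggetR0$n
  rot[2] = ggetR0$nu
  rot[3] = getR0$nug
  rot[4] = etR0$nugg
  rot[5] = tR0$nugge
  rot[6] = R0$nugget
  rot[7] = 0$nuggetR
  rot[8] = $nuggetR0
Sorted (with $ < everything):
  sorted[0] = $nuggetR0  (last char: '0')
  sorted[1] = 0$nuggetR  (last char: 'R')
  sorted[2] = R0$nugget  (last char: 't')
  sorted[3] = etR0$nugg  (last char: 'g')
  sorted[4] = getR0$nug  (last char: 'g')
  sorted[5] = ggetR0$nu  (last char: 'u')
  sorted[6] = nuggetR0$  (last char: '$')
  sorted[7] = tR0$nugge  (last char: 'e')
  sorted[8] = uggetR0$n  (last char: 'n')
Last column: 0Rtggu$en
Original string S is at sorted index 6

Answer: 0Rtggu$en
6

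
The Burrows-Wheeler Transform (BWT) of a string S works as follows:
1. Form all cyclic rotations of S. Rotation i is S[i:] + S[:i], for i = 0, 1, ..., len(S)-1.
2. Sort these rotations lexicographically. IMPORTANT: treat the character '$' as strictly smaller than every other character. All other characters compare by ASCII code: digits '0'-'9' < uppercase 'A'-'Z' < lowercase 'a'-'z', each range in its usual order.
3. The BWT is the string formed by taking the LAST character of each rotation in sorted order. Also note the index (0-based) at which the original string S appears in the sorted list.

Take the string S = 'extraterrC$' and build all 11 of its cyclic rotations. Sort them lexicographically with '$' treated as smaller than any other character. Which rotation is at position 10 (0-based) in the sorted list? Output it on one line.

Answer: xtraterrC$e

Derivation:
All 11 rotations (rotation i = S[i:]+S[:i]):
  rot[0] = extraterrC$
  rot[1] = xtraterrC$e
  rot[2] = traterrC$ex
  rot[3] = raterrC$ext
  rot[4] = aterrC$extr
  rot[5] = terrC$extra
  rot[6] = errC$extrat
  rot[7] = rrC$extrate
  rot[8] = rC$extrater
  rot[9] = C$extraterr
  rot[10] = $extraterrC
Sorted (with $ < everything):
  sorted[0] = $extraterrC
  sorted[1] = C$extraterr
  sorted[2] = aterrC$extr
  sorted[3] = errC$extrat
  sorted[4] = extraterrC$
  sorted[5] = rC$extrater
  sorted[6] = raterrC$ext
  sorted[7] = rrC$extrate
  sorted[8] = terrC$extra
  sorted[9] = traterrC$ex
  sorted[10] = xtraterrC$e
sorted[10] = xtraterrC$e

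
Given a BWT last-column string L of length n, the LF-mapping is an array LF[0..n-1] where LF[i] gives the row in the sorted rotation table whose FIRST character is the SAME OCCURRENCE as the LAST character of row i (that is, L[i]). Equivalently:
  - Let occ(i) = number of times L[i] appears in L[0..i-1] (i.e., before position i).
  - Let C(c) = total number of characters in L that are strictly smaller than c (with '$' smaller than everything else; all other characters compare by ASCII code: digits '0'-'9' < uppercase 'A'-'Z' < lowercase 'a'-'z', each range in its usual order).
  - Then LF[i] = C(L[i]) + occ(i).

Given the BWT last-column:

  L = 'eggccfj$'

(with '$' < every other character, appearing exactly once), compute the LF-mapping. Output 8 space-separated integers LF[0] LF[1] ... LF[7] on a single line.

Char counts: '$':1, 'c':2, 'e':1, 'f':1, 'g':2, 'j':1
C (first-col start): C('$')=0, C('c')=1, C('e')=3, C('f')=4, C('g')=5, C('j')=7
L[0]='e': occ=0, LF[0]=C('e')+0=3+0=3
L[1]='g': occ=0, LF[1]=C('g')+0=5+0=5
L[2]='g': occ=1, LF[2]=C('g')+1=5+1=6
L[3]='c': occ=0, LF[3]=C('c')+0=1+0=1
L[4]='c': occ=1, LF[4]=C('c')+1=1+1=2
L[5]='f': occ=0, LF[5]=C('f')+0=4+0=4
L[6]='j': occ=0, LF[6]=C('j')+0=7+0=7
L[7]='$': occ=0, LF[7]=C('$')+0=0+0=0

Answer: 3 5 6 1 2 4 7 0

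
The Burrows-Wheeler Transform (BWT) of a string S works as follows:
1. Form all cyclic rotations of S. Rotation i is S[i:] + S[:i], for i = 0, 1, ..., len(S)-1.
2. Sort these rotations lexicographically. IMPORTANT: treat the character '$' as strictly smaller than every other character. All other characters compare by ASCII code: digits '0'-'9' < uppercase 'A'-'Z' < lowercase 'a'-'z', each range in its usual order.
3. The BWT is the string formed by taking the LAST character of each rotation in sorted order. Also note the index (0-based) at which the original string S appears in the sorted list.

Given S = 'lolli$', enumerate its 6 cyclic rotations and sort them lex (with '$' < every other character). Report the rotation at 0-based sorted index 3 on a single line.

Answer: lli$lo

Derivation:
All 6 rotations (rotation i = S[i:]+S[:i]):
  rot[0] = lolli$
  rot[1] = olli$l
  rot[2] = lli$lo
  rot[3] = li$lol
  rot[4] = i$loll
  rot[5] = $lolli
Sorted (with $ < everything):
  sorted[0] = $lolli
  sorted[1] = i$loll
  sorted[2] = li$lol
  sorted[3] = lli$lo
  sorted[4] = lolli$
  sorted[5] = olli$l
sorted[3] = lli$lo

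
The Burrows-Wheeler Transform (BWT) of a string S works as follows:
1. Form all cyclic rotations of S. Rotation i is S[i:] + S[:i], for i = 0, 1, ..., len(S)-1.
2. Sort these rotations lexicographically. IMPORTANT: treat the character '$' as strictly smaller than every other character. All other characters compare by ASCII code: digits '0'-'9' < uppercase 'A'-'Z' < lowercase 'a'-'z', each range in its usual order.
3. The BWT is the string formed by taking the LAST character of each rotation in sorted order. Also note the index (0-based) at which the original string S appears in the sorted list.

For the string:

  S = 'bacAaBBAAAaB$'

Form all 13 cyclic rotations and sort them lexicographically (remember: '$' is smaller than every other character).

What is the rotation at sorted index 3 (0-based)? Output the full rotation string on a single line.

All 13 rotations (rotation i = S[i:]+S[:i]):
  rot[0] = bacAaBBAAAaB$
  rot[1] = acAaBBAAAaB$b
  rot[2] = cAaBBAAAaB$ba
  rot[3] = AaBBAAAaB$bac
  rot[4] = aBBAAAaB$bacA
  rot[5] = BBAAAaB$bacAa
  rot[6] = BAAAaB$bacAaB
  rot[7] = AAAaB$bacAaBB
  rot[8] = AAaB$bacAaBBA
  rot[9] = AaB$bacAaBBAA
  rot[10] = aB$bacAaBBAAA
  rot[11] = B$bacAaBBAAAa
  rot[12] = $bacAaBBAAAaB
Sorted (with $ < everything):
  sorted[0] = $bacAaBBAAAaB
  sorted[1] = AAAaB$bacAaBB
  sorted[2] = AAaB$bacAaBBA
  sorted[3] = AaB$bacAaBBAA
  sorted[4] = AaBBAAAaB$bac
  sorted[5] = B$bacAaBBAAAa
  sorted[6] = BAAAaB$bacAaB
  sorted[7] = BBAAAaB$bacAa
  sorted[8] = aB$bacAaBBAAA
  sorted[9] = aBBAAAaB$bacA
  sorted[10] = acAaBBAAAaB$b
  sorted[11] = bacAaBBAAAaB$
  sorted[12] = cAaBBAAAaB$ba
sorted[3] = AaB$bacAaBBAA

Answer: AaB$bacAaBBAA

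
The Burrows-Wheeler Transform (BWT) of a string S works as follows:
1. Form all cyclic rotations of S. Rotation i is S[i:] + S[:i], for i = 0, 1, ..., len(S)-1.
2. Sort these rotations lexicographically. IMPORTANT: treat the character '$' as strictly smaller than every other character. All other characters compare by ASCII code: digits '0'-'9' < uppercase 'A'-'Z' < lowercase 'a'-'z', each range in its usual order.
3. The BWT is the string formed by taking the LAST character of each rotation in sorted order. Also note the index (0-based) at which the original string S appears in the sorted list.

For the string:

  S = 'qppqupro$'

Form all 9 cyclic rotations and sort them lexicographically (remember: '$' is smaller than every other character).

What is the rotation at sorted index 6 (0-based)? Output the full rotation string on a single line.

All 9 rotations (rotation i = S[i:]+S[:i]):
  rot[0] = qppqupro$
  rot[1] = ppqupro$q
  rot[2] = pqupro$qp
  rot[3] = qupro$qpp
  rot[4] = upro$qppq
  rot[5] = pro$qppqu
  rot[6] = ro$qppqup
  rot[7] = o$qppqupr
  rot[8] = $qppqupro
Sorted (with $ < everything):
  sorted[0] = $qppqupro
  sorted[1] = o$qppqupr
  sorted[2] = ppqupro$q
  sorted[3] = pqupro$qp
  sorted[4] = pro$qppqu
  sorted[5] = qppqupro$
  sorted[6] = qupro$qpp
  sorted[7] = ro$qppqup
  sorted[8] = upro$qppq
sorted[6] = qupro$qpp

Answer: qupro$qpp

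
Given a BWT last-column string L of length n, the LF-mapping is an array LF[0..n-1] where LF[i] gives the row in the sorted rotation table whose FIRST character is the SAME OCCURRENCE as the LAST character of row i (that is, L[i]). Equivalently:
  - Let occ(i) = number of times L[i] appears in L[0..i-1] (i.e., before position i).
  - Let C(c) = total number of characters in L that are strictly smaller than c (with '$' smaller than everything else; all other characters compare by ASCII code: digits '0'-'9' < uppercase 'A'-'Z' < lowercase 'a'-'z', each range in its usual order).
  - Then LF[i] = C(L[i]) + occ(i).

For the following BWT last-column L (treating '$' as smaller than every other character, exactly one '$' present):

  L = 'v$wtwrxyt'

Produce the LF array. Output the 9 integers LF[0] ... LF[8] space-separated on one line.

Char counts: '$':1, 'r':1, 't':2, 'v':1, 'w':2, 'x':1, 'y':1
C (first-col start): C('$')=0, C('r')=1, C('t')=2, C('v')=4, C('w')=5, C('x')=7, C('y')=8
L[0]='v': occ=0, LF[0]=C('v')+0=4+0=4
L[1]='$': occ=0, LF[1]=C('$')+0=0+0=0
L[2]='w': occ=0, LF[2]=C('w')+0=5+0=5
L[3]='t': occ=0, LF[3]=C('t')+0=2+0=2
L[4]='w': occ=1, LF[4]=C('w')+1=5+1=6
L[5]='r': occ=0, LF[5]=C('r')+0=1+0=1
L[6]='x': occ=0, LF[6]=C('x')+0=7+0=7
L[7]='y': occ=0, LF[7]=C('y')+0=8+0=8
L[8]='t': occ=1, LF[8]=C('t')+1=2+1=3

Answer: 4 0 5 2 6 1 7 8 3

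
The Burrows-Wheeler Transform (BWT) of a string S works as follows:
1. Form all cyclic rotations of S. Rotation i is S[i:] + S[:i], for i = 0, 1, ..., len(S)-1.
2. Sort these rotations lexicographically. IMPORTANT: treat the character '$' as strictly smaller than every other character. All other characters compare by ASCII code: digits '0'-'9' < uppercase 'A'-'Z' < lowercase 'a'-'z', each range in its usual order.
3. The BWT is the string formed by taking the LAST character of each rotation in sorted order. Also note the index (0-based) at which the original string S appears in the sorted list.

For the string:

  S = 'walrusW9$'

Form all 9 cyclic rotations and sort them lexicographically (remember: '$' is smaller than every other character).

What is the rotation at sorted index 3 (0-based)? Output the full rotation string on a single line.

All 9 rotations (rotation i = S[i:]+S[:i]):
  rot[0] = walrusW9$
  rot[1] = alrusW9$w
  rot[2] = lrusW9$wa
  rot[3] = rusW9$wal
  rot[4] = usW9$walr
  rot[5] = sW9$walru
  rot[6] = W9$walrus
  rot[7] = 9$walrusW
  rot[8] = $walrusW9
Sorted (with $ < everything):
  sorted[0] = $walrusW9
  sorted[1] = 9$walrusW
  sorted[2] = W9$walrus
  sorted[3] = alrusW9$w
  sorted[4] = lrusW9$wa
  sorted[5] = rusW9$wal
  sorted[6] = sW9$walru
  sorted[7] = usW9$walr
  sorted[8] = walrusW9$
sorted[3] = alrusW9$w

Answer: alrusW9$w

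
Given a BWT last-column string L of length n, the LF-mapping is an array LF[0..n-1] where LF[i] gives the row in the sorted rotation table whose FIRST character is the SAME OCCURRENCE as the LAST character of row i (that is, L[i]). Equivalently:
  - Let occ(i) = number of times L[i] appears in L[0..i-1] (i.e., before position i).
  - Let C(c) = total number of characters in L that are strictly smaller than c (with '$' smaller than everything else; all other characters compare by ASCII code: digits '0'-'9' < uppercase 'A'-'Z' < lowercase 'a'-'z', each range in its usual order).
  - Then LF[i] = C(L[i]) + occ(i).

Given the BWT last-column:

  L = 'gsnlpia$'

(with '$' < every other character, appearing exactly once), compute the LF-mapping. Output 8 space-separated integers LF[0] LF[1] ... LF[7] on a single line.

Char counts: '$':1, 'a':1, 'g':1, 'i':1, 'l':1, 'n':1, 'p':1, 's':1
C (first-col start): C('$')=0, C('a')=1, C('g')=2, C('i')=3, C('l')=4, C('n')=5, C('p')=6, C('s')=7
L[0]='g': occ=0, LF[0]=C('g')+0=2+0=2
L[1]='s': occ=0, LF[1]=C('s')+0=7+0=7
L[2]='n': occ=0, LF[2]=C('n')+0=5+0=5
L[3]='l': occ=0, LF[3]=C('l')+0=4+0=4
L[4]='p': occ=0, LF[4]=C('p')+0=6+0=6
L[5]='i': occ=0, LF[5]=C('i')+0=3+0=3
L[6]='a': occ=0, LF[6]=C('a')+0=1+0=1
L[7]='$': occ=0, LF[7]=C('$')+0=0+0=0

Answer: 2 7 5 4 6 3 1 0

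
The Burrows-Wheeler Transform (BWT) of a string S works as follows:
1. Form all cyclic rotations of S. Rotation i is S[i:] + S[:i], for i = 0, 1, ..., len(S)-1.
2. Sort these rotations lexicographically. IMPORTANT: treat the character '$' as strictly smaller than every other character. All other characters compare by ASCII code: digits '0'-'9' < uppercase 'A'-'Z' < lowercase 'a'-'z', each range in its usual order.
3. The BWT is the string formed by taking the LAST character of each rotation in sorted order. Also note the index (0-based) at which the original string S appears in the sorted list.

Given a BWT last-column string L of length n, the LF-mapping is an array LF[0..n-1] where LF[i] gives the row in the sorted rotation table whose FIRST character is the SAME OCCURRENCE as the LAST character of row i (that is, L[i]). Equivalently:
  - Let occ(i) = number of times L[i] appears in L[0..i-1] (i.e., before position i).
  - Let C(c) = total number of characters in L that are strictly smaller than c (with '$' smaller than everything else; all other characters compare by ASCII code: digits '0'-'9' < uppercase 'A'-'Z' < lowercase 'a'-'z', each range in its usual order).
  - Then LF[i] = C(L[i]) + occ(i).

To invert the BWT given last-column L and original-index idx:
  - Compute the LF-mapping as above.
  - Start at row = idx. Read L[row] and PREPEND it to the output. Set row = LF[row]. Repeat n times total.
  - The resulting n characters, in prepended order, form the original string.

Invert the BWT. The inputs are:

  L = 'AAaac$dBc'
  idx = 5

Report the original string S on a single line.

LF mapping: 1 2 4 5 6 0 8 3 7
Walk LF starting at row 5, prepending L[row]:
  step 1: row=5, L[5]='$', prepend. Next row=LF[5]=0
  step 2: row=0, L[0]='A', prepend. Next row=LF[0]=1
  step 3: row=1, L[1]='A', prepend. Next row=LF[1]=2
  step 4: row=2, L[2]='a', prepend. Next row=LF[2]=4
  step 5: row=4, L[4]='c', prepend. Next row=LF[4]=6
  step 6: row=6, L[6]='d', prepend. Next row=LF[6]=8
  step 7: row=8, L[8]='c', prepend. Next row=LF[8]=7
  step 8: row=7, L[7]='B', prepend. Next row=LF[7]=3
  step 9: row=3, L[3]='a', prepend. Next row=LF[3]=5
Reversed output: aBcdcaAA$

Answer: aBcdcaAA$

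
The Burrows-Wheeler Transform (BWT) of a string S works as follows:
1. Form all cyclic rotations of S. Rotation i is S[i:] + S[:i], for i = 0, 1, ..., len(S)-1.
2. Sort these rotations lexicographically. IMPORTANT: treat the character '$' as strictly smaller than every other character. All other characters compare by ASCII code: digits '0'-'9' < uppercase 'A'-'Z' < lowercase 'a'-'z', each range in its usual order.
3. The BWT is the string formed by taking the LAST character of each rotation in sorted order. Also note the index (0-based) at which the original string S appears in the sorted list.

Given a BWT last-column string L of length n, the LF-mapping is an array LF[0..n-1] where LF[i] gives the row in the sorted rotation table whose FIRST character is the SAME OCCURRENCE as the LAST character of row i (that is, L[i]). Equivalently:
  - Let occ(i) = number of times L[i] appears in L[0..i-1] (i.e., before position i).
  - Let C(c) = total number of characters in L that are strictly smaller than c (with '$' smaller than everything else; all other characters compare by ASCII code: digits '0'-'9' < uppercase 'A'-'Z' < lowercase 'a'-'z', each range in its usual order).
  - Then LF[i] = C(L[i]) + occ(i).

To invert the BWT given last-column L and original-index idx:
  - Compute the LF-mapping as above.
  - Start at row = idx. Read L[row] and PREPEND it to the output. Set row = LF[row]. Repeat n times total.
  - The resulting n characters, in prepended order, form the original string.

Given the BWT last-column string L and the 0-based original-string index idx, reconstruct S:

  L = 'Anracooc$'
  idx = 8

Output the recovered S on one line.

LF mapping: 1 5 8 2 3 6 7 4 0
Walk LF starting at row 8, prepending L[row]:
  step 1: row=8, L[8]='$', prepend. Next row=LF[8]=0
  step 2: row=0, L[0]='A', prepend. Next row=LF[0]=1
  step 3: row=1, L[1]='n', prepend. Next row=LF[1]=5
  step 4: row=5, L[5]='o', prepend. Next row=LF[5]=6
  step 5: row=6, L[6]='o', prepend. Next row=LF[6]=7
  step 6: row=7, L[7]='c', prepend. Next row=LF[7]=4
  step 7: row=4, L[4]='c', prepend. Next row=LF[4]=3
  step 8: row=3, L[3]='a', prepend. Next row=LF[3]=2
  step 9: row=2, L[2]='r', prepend. Next row=LF[2]=8
Reversed output: raccoonA$

Answer: raccoonA$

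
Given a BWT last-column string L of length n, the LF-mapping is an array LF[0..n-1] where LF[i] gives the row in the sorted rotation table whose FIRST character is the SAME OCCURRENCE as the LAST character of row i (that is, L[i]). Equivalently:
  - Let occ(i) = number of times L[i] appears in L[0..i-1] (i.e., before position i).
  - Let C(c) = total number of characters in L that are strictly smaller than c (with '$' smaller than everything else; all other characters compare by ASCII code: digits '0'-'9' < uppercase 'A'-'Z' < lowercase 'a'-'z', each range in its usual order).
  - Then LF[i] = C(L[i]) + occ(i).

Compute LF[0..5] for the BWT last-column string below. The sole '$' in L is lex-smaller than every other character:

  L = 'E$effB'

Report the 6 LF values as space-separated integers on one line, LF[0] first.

Answer: 2 0 3 4 5 1

Derivation:
Char counts: '$':1, 'B':1, 'E':1, 'e':1, 'f':2
C (first-col start): C('$')=0, C('B')=1, C('E')=2, C('e')=3, C('f')=4
L[0]='E': occ=0, LF[0]=C('E')+0=2+0=2
L[1]='$': occ=0, LF[1]=C('$')+0=0+0=0
L[2]='e': occ=0, LF[2]=C('e')+0=3+0=3
L[3]='f': occ=0, LF[3]=C('f')+0=4+0=4
L[4]='f': occ=1, LF[4]=C('f')+1=4+1=5
L[5]='B': occ=0, LF[5]=C('B')+0=1+0=1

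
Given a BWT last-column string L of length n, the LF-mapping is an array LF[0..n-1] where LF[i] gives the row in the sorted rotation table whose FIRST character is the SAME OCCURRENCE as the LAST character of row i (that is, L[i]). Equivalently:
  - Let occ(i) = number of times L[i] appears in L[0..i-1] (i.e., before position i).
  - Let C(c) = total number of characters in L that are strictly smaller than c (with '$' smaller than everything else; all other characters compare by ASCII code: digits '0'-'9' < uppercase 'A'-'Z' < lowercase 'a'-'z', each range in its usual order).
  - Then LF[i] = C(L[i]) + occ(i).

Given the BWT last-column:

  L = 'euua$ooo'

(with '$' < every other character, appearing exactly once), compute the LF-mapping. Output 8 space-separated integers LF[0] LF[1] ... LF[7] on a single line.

Answer: 2 6 7 1 0 3 4 5

Derivation:
Char counts: '$':1, 'a':1, 'e':1, 'o':3, 'u':2
C (first-col start): C('$')=0, C('a')=1, C('e')=2, C('o')=3, C('u')=6
L[0]='e': occ=0, LF[0]=C('e')+0=2+0=2
L[1]='u': occ=0, LF[1]=C('u')+0=6+0=6
L[2]='u': occ=1, LF[2]=C('u')+1=6+1=7
L[3]='a': occ=0, LF[3]=C('a')+0=1+0=1
L[4]='$': occ=0, LF[4]=C('$')+0=0+0=0
L[5]='o': occ=0, LF[5]=C('o')+0=3+0=3
L[6]='o': occ=1, LF[6]=C('o')+1=3+1=4
L[7]='o': occ=2, LF[7]=C('o')+2=3+2=5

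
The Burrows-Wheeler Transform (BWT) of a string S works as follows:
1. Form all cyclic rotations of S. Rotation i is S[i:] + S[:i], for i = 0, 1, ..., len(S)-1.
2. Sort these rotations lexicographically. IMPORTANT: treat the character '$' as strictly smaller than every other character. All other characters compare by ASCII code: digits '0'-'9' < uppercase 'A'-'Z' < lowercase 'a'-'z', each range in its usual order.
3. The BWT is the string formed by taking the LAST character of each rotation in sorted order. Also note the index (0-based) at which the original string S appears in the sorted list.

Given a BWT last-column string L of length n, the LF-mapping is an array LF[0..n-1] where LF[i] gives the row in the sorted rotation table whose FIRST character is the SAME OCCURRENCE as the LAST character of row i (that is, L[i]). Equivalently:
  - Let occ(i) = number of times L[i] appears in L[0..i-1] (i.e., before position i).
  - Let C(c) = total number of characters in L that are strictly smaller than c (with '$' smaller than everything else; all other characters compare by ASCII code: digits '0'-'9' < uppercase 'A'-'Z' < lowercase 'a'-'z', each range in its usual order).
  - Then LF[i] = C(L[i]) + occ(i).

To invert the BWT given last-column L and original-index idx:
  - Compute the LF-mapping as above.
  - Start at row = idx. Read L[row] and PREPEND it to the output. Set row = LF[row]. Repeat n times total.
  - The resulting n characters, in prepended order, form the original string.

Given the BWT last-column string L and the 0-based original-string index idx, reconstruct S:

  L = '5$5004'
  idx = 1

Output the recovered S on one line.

LF mapping: 4 0 5 1 2 3
Walk LF starting at row 1, prepending L[row]:
  step 1: row=1, L[1]='$', prepend. Next row=LF[1]=0
  step 2: row=0, L[0]='5', prepend. Next row=LF[0]=4
  step 3: row=4, L[4]='0', prepend. Next row=LF[4]=2
  step 4: row=2, L[2]='5', prepend. Next row=LF[2]=5
  step 5: row=5, L[5]='4', prepend. Next row=LF[5]=3
  step 6: row=3, L[3]='0', prepend. Next row=LF[3]=1
Reversed output: 04505$

Answer: 04505$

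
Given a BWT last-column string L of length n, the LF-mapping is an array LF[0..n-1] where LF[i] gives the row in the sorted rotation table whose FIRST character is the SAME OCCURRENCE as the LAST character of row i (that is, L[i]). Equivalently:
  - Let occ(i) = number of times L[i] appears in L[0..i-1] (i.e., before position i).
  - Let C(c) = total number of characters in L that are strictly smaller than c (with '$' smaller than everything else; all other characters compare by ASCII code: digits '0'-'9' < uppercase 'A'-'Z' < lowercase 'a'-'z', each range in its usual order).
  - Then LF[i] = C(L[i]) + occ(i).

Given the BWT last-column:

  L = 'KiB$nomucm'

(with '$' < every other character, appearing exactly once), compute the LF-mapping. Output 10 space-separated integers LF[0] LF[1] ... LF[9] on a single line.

Answer: 2 4 1 0 7 8 5 9 3 6

Derivation:
Char counts: '$':1, 'B':1, 'K':1, 'c':1, 'i':1, 'm':2, 'n':1, 'o':1, 'u':1
C (first-col start): C('$')=0, C('B')=1, C('K')=2, C('c')=3, C('i')=4, C('m')=5, C('n')=7, C('o')=8, C('u')=9
L[0]='K': occ=0, LF[0]=C('K')+0=2+0=2
L[1]='i': occ=0, LF[1]=C('i')+0=4+0=4
L[2]='B': occ=0, LF[2]=C('B')+0=1+0=1
L[3]='$': occ=0, LF[3]=C('$')+0=0+0=0
L[4]='n': occ=0, LF[4]=C('n')+0=7+0=7
L[5]='o': occ=0, LF[5]=C('o')+0=8+0=8
L[6]='m': occ=0, LF[6]=C('m')+0=5+0=5
L[7]='u': occ=0, LF[7]=C('u')+0=9+0=9
L[8]='c': occ=0, LF[8]=C('c')+0=3+0=3
L[9]='m': occ=1, LF[9]=C('m')+1=5+1=6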